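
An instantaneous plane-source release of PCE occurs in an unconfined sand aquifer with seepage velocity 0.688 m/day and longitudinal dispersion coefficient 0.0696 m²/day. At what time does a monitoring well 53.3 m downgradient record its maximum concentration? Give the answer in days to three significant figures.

77.3 days

For the 1D instantaneous-source solution, setting ∂C/∂t = 0 at fixed x gives v²t² + 2Dt − x² = 0, so t = (√(D² + v²x²) − D)/v².
√(D² + v²x²) = √(0.0696² + 0.688² × 53.3²) = 36.67; v² = 0.473344.
t = (36.67 − 0.0696)/0.473344 = 77.3 days (vs. the pure-advection estimate x/v = 77.5 d).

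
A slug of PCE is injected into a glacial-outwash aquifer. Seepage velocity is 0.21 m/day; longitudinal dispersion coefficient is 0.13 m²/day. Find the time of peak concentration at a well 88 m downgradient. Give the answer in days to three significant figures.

416 days

For the 1D instantaneous-source solution, setting ∂C/∂t = 0 at fixed x gives v²t² + 2Dt − x² = 0, so t = (√(D² + v²x²) − D)/v².
√(D² + v²x²) = √(0.13² + 0.21² × 88²) = 18.48; v² = 0.0441.
t = (18.48 − 0.13)/0.0441 = 416 days (vs. the pure-advection estimate x/v = 419 d).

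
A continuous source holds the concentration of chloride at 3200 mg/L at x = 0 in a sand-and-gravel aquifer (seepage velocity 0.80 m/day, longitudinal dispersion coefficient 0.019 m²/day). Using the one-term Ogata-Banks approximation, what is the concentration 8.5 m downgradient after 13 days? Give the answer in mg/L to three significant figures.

3190 mg/L

For a continuous step input, C/C₀ ≈ ½·erfc((x−vt)/(2√(Dt))).
vt = 0.80 × 13 = 10.4 m and 2√(Dt) = 2√(0.019 × 13) = 0.9940 m.
Argument (x−vt)/(2√(Dt)) = (8.5 − 10.4)/0.9940 = -1.911; ½·erfc(-1.911) = 0.9966.
C = 3200 × 0.9966 = 3190 mg/L.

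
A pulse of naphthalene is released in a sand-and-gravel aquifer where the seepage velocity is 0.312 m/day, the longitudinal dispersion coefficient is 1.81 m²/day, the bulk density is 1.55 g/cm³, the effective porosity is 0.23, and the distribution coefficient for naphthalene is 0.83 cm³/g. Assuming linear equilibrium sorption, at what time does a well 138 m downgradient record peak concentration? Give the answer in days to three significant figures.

2800 days

Retardation factor R = 1 + ρ_b·K_d/n = 1 + 1.55 × 0.83/0.23 = 6.593.
Sorption retards both mechanisms: v_R = v/R = 0.04732 m/day, D_R = D/R = 0.2745 m²/day.
Peak time from v_R²t² + 2D_R t − x² = 0: t = (√(D_R² + v_R²x²) − D_R)/v_R².
√(D_R² + v_R²x²) = √(0.2745² + 0.04732² × 138²) = 6.536; v_R² = 0.002239.
t = (6.536 − 0.2745)/0.002239 = 2800 days.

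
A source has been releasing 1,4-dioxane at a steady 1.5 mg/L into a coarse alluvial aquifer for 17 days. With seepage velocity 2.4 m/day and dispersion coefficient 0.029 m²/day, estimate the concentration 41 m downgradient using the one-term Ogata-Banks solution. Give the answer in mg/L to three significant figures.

For a continuous step input, C/C₀ ≈ ½·erfc((x−vt)/(2√(Dt))).
vt = 2.4 × 17 = 40.8 m and 2√(Dt) = 2√(0.029 × 17) = 1.404 m.
Argument (x−vt)/(2√(Dt)) = (41 − 40.8)/1.404 = 0.1425; ½·erfc(0.1425) = 0.4201.
C = 1.5 × 0.4201 = 0.630 mg/L.

0.630 mg/L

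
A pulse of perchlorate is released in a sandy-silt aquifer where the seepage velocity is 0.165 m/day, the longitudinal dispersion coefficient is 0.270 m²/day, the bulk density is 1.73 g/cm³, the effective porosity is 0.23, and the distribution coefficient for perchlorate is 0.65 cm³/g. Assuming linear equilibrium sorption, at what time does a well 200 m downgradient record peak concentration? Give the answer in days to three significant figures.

7080 days

Retardation factor R = 1 + ρ_b·K_d/n = 1 + 1.73 × 0.65/0.23 = 5.889.
Sorption retards both mechanisms: v_R = v/R = 0.02802 m/day, D_R = D/R = 0.04585 m²/day.
Peak time from v_R²t² + 2D_R t − x² = 0: t = (√(D_R² + v_R²x²) − D_R)/v_R².
√(D_R² + v_R²x²) = √(0.04585² + 0.02802² × 200²) = 5.604; v_R² = 0.0007851.
t = (5.604 − 0.04585)/0.0007851 = 7080 days.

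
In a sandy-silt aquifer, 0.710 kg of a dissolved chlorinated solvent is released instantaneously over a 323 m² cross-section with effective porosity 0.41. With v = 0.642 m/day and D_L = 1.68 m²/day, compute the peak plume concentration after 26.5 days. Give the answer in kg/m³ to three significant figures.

The peak of an instantaneous 1D plume sits at x = vt; there the Gaussian factor is 1 and C_max = M/(n_e·A·√(4πDt)), where n_e·A is the pore area the mass is dissolved in.
√(4πDt) = √(4π × 1.68 × 26.5) = 23.65 m, so C_max = 0.710/(0.41 × 323 × 23.65) = 0.000227 kg/m³.

0.000227 kg/m³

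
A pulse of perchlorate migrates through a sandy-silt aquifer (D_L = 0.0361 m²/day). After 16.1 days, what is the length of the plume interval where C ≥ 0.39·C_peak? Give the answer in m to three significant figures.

The plume is Gaussian with σ = √(2Dt) = √(2 × 0.0361 × 16.1) = 1.078 m.
C/C_peak = exp(−Δx²/(2σ²)) = 0.39 ⇒ Δx = σ·√(−2 ln 0.39) = 1.078 × 1.372 = 1.479 m.
Width = 2Δx = 2.96 m.

2.96 m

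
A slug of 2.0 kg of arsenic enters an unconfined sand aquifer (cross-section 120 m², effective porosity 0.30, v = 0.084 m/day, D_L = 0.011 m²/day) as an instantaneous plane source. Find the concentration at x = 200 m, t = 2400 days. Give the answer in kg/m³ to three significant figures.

0.00298 kg/m³

For an instantaneous plane source, C(x,t) = M/(n_e·A·√(4πDt)) · exp(−(x−vt)²/(4Dt)), with n_e·A the pore (flow) area.
Plume center vt = 0.084 × 2400 = 201.6 m, so the well at 200 m is 1.6 m upgradient of the peak.
√(4πDt) = 18.21 m, giving peak height M/(n_e·A·√(4πDt)) = 2.0/(0.30 × 120 × 18.21) = 0.003051 kg/m³.
(x−vt)²/(4Dt) = (-1.6)²/(4 × 0.011 × 2400) = 0.02424; exp(−0.02424) = 0.9761.
C = 0.003051 × 0.9761 = 0.00298 kg/m³.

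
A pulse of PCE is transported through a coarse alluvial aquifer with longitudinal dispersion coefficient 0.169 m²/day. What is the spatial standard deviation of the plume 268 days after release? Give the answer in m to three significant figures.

Dispersive spreading gives a Gaussian with σ² = 2Dt; advection only shifts the center.
σ = √(2 × 0.169 × 268) = 9.52 m.

9.52 m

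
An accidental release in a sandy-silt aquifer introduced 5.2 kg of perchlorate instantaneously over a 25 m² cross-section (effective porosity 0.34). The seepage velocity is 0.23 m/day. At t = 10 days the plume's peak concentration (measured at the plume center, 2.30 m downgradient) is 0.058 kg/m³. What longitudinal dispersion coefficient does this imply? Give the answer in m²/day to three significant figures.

0.885 m²/day

At the plume center C_max = M/(n_e·A·√(4πDt)), so D = M²/(4πt·(n_e·A·C_max)²).
n_e·A·C_max = 0.34 × 25 × 0.058 = 0.4930 kg/m.
D = 5.2²/(4π × 10 × 0.4930²) = 0.885 m²/day.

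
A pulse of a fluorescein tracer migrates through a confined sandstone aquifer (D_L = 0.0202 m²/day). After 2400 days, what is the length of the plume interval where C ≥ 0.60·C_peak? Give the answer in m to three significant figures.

The plume is Gaussian with σ = √(2Dt) = √(2 × 0.0202 × 2400) = 9.847 m.
C/C_peak = exp(−Δx²/(2σ²)) = 0.60 ⇒ Δx = σ·√(−2 ln 0.60) = 9.847 × 1.011 = 9.955 m.
Width = 2Δx = 19.9 m.

19.9 m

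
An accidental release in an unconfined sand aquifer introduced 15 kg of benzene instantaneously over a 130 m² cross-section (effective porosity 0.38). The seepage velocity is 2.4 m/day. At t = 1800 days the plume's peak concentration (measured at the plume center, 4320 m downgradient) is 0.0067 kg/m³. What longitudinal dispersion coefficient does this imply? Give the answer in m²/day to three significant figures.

At the plume center C_max = M/(n_e·A·√(4πDt)), so D = M²/(4πt·(n_e·A·C_max)²).
n_e·A·C_max = 0.38 × 130 × 0.0067 = 0.3310 kg/m.
D = 15²/(4π × 1800 × 0.3310²) = 0.0908 m²/day.

0.0908 m²/day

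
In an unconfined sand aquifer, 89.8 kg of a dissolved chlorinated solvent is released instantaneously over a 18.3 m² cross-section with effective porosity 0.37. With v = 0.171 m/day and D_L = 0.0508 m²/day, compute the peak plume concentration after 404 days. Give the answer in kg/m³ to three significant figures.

0.826 kg/m³

The peak of an instantaneous 1D plume sits at x = vt; there the Gaussian factor is 1 and C_max = M/(n_e·A·√(4πDt)), where n_e·A is the pore area the mass is dissolved in.
√(4πDt) = √(4π × 0.0508 × 404) = 16.06 m, so C_max = 89.8/(0.37 × 18.3 × 16.06) = 0.826 kg/m³.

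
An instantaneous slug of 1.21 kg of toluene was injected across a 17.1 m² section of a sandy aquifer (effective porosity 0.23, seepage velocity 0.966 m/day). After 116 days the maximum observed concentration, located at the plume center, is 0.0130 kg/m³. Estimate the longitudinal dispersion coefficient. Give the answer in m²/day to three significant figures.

At the plume center C_max = M/(n_e·A·√(4πDt)), so D = M²/(4πt·(n_e·A·C_max)²).
n_e·A·C_max = 0.23 × 17.1 × 0.0130 = 0.05113 kg/m.
D = 1.21²/(4π × 116 × 0.05113²) = 0.384 m²/day.

0.384 m²/day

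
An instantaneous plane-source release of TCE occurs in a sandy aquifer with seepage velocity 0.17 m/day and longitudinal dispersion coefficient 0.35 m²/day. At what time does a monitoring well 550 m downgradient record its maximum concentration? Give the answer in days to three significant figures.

For the 1D instantaneous-source solution, setting ∂C/∂t = 0 at fixed x gives v²t² + 2Dt − x² = 0, so t = (√(D² + v²x²) − D)/v².
√(D² + v²x²) = √(0.35² + 0.17² × 550²) = 93.50; v² = 0.0289.
t = (93.50 − 0.35)/0.0289 = 3220 days (vs. the pure-advection estimate x/v = 3240 d).

3220 days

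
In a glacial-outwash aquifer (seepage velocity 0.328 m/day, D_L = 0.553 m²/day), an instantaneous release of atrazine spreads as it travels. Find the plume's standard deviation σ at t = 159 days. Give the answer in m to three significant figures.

Dispersive spreading gives a Gaussian with σ² = 2Dt; advection only shifts the center.
σ = √(2 × 0.553 × 159) = 13.3 m.

13.3 m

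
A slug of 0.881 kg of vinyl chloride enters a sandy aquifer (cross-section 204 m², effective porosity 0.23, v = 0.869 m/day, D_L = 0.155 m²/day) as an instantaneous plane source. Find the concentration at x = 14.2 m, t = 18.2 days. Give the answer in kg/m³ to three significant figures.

0.00250 kg/m³

For an instantaneous plane source, C(x,t) = M/(n_e·A·√(4πDt)) · exp(−(x−vt)²/(4Dt)), with n_e·A the pore (flow) area.
Plume center vt = 0.869 × 18.2 = 15.8158 m, so the well at 14.2 m is 1.6158 m upgradient of the peak.
√(4πDt) = 5.954 m, giving peak height M/(n_e·A·√(4πDt)) = 0.881/(0.23 × 204 × 5.954) = 0.003154 kg/m³.
(x−vt)²/(4Dt) = (-1.6158)²/(4 × 0.155 × 18.2) = 0.2314; exp(−0.2314) = 0.7934.
C = 0.003154 × 0.7934 = 0.00250 kg/m³.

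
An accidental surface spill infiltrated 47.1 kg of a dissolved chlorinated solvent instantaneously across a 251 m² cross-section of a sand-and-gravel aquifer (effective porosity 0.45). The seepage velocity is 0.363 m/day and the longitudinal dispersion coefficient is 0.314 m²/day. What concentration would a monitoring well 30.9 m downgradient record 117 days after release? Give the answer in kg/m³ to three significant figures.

For an instantaneous plane source, C(x,t) = M/(n_e·A·√(4πDt)) · exp(−(x−vt)²/(4Dt)), with n_e·A the pore (flow) area.
Plume center vt = 0.363 × 117 = 42.471 m, so the well at 30.9 m is 11.571 m upgradient of the peak.
√(4πDt) = 21.49 m, giving peak height M/(n_e·A·√(4πDt)) = 47.1/(0.45 × 251 × 21.49) = 0.01940 kg/m³.
(x−vt)²/(4Dt) = (-11.571)²/(4 × 0.314 × 117) = 0.9111; exp(−0.9111) = 0.4021.
C = 0.01940 × 0.4021 = 0.00780 kg/m³.

0.00780 kg/m³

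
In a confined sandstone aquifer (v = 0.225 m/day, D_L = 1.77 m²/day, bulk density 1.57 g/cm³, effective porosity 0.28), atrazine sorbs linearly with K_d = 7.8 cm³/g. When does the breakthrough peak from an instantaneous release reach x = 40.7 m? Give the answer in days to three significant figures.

6680 days

Retardation factor R = 1 + ρ_b·K_d/n = 1 + 1.57 × 7.8/0.28 = 44.74.
Sorption retards both mechanisms: v_R = v/R = 0.005029 m/day, D_R = D/R = 0.03956 m²/day.
Peak time from v_R²t² + 2D_R t − x² = 0: t = (√(D_R² + v_R²x²) − D_R)/v_R².
√(D_R² + v_R²x²) = √(0.03956² + 0.005029² × 40.7²) = 0.2085; v_R² = 2.529e-05.
t = (0.2085 − 0.03956)/2.529e-05 = 6680 days.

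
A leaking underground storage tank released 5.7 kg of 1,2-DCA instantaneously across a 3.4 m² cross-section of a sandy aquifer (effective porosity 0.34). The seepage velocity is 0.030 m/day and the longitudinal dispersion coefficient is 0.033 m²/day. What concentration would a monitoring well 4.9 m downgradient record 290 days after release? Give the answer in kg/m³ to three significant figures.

For an instantaneous plane source, C(x,t) = M/(n_e·A·√(4πDt)) · exp(−(x−vt)²/(4Dt)), with n_e·A the pore (flow) area.
Plume center vt = 0.030 × 290 = 8.7 m, so the well at 4.9 m is 3.8 m upgradient of the peak.
√(4πDt) = 10.97 m, giving peak height M/(n_e·A·√(4πDt)) = 5.7/(0.34 × 3.4 × 10.97) = 0.4495 kg/m³.
(x−vt)²/(4Dt) = (-3.8)²/(4 × 0.033 × 290) = 0.3772; exp(−0.3772) = 0.6858.
C = 0.4495 × 0.6858 = 0.308 kg/m³.

0.308 kg/m³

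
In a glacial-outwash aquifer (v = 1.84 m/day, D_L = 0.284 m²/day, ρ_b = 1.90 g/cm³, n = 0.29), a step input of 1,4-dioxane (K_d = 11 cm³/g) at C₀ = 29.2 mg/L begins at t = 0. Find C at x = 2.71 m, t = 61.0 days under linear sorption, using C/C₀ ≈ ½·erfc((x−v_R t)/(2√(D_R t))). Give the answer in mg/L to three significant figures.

1.29 mg/L

Retardation factor R = 1 + ρ_b·K_d/n = 1 + 1.90 × 11/0.29 = 73.07.
Sorption retards both mechanisms: v_R = v/R = 0.02518 m/day, D_R = D/R = 0.003887 m²/day.
v_R·t = 0.02518 × 61.0 = 1.53598 m; 2√(D_R t) = 0.9739 m; argument = (2.71 − 1.53598)/0.9739 = 1.205.
C = C₀ × ½·erfc(1.205) = 29.2 × 0.04418 = 1.29 mg/L.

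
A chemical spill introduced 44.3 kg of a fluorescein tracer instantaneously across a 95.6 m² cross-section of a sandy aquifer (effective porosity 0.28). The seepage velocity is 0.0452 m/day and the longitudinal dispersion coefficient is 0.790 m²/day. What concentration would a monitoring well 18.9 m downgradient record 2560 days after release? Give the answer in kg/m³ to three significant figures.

For an instantaneous plane source, C(x,t) = M/(n_e·A·√(4πDt)) · exp(−(x−vt)²/(4Dt)), with n_e·A the pore (flow) area.
Plume center vt = 0.0452 × 2560 = 115.712 m, so the well at 18.9 m is 96.812 m upgradient of the peak.
√(4πDt) = 159.4 m, giving peak height M/(n_e·A·√(4πDt)) = 44.3/(0.28 × 95.6 × 159.4) = 0.01038 kg/m³.
(x−vt)²/(4Dt) = (-96.812)²/(4 × 0.790 × 2560) = 1.159; exp(−1.159) = 0.3138.
C = 0.01038 × 0.3138 = 0.00326 kg/m³.

0.00326 kg/m³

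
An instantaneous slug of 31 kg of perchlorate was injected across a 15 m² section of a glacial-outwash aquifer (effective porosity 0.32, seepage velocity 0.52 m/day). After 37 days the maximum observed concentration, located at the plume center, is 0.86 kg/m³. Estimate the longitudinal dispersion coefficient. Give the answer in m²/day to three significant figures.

At the plume center C_max = M/(n_e·A·√(4πDt)), so D = M²/(4πt·(n_e·A·C_max)²).
n_e·A·C_max = 0.32 × 15 × 0.86 = 4.128 kg/m.
D = 31²/(4π × 37 × 4.128²) = 0.121 m²/day.

0.121 m²/day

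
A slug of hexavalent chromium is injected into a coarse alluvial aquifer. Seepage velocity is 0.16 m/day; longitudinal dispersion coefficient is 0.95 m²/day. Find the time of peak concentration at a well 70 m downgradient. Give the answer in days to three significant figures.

For the 1D instantaneous-source solution, setting ∂C/∂t = 0 at fixed x gives v²t² + 2Dt − x² = 0, so t = (√(D² + v²x²) − D)/v².
√(D² + v²x²) = √(0.95² + 0.16² × 70²) = 11.24; v² = 0.0256.
t = (11.24 − 0.95)/0.0256 = 402 days (vs. the pure-advection estimate x/v = 438 d).

402 days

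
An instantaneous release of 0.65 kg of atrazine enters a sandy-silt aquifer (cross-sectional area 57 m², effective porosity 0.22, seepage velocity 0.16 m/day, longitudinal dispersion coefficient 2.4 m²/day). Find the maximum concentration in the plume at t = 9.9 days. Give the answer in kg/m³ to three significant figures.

The peak of an instantaneous 1D plume sits at x = vt; there the Gaussian factor is 1 and C_max = M/(n_e·A·√(4πDt)), where n_e·A is the pore area the mass is dissolved in.
√(4πDt) = √(4π × 2.4 × 9.9) = 17.28 m, so C_max = 0.65/(0.22 × 57 × 17.28) = 0.00300 kg/m³.

0.00300 kg/m³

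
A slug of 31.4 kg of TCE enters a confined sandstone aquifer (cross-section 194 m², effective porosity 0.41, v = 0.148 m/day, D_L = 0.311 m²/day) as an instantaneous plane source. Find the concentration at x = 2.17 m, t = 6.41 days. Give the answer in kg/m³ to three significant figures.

For an instantaneous plane source, C(x,t) = M/(n_e·A·√(4πDt)) · exp(−(x−vt)²/(4Dt)), with n_e·A the pore (flow) area.
Plume center vt = 0.148 × 6.41 = 0.94868 m, so the well at 2.17 m is 1.22132 m downgradient of the peak.
√(4πDt) = 5.005 m, giving peak height M/(n_e·A·√(4πDt)) = 31.4/(0.41 × 194 × 5.005) = 0.07888 kg/m³.
(x−vt)²/(4Dt) = (1.22132)²/(4 × 0.311 × 6.41) = 0.1871; exp(−0.1871) = 0.8294.
C = 0.07888 × 0.8294 = 0.0654 kg/m³.

0.0654 kg/m³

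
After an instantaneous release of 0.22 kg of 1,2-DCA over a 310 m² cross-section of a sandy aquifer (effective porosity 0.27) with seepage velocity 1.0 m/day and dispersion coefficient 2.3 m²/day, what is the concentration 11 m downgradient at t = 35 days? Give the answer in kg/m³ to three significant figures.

1.38e-05 kg/m³

For an instantaneous plane source, C(x,t) = M/(n_e·A·√(4πDt)) · exp(−(x−vt)²/(4Dt)), with n_e·A the pore (flow) area.
Plume center vt = 1.0 × 35 = 35 m, so the well at 11 m is 24 m upgradient of the peak.
√(4πDt) = 31.81 m, giving peak height M/(n_e·A·√(4πDt)) = 0.22/(0.27 × 310 × 31.81) = 8.263e-05 kg/m³.
(x−vt)²/(4Dt) = (-24)²/(4 × 2.3 × 35) = 1.789; exp(−1.789) = 0.1671.
C = 8.263e-05 × 0.1671 = 1.38e-05 kg/m³.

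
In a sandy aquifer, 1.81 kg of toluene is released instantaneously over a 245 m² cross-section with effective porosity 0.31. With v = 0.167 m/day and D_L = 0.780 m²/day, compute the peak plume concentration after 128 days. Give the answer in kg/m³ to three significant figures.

The peak of an instantaneous 1D plume sits at x = vt; there the Gaussian factor is 1 and C_max = M/(n_e·A·√(4πDt)), where n_e·A is the pore area the mass is dissolved in.
√(4πDt) = √(4π × 0.780 × 128) = 35.42 m, so C_max = 1.81/(0.31 × 245 × 35.42) = 0.000673 kg/m³.

0.000673 kg/m³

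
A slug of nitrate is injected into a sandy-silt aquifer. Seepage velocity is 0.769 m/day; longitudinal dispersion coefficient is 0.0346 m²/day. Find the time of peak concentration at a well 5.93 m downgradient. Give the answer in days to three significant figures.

7.65 days

For the 1D instantaneous-source solution, setting ∂C/∂t = 0 at fixed x gives v²t² + 2Dt − x² = 0, so t = (√(D² + v²x²) − D)/v².
√(D² + v²x²) = √(0.0346² + 0.769² × 5.93²) = 4.560; v² = 0.591361.
t = (4.560 − 0.0346)/0.591361 = 7.65 days (vs. the pure-advection estimate x/v = 7.71 d).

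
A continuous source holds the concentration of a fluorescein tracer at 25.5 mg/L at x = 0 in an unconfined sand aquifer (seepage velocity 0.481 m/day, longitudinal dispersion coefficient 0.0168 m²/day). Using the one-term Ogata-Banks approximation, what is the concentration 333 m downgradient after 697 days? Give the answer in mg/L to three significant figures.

For a continuous step input, C/C₀ ≈ ½·erfc((x−vt)/(2√(Dt))).
vt = 0.481 × 697 = 335.257 m and 2√(Dt) = 2√(0.0168 × 697) = 6.844 m.
Argument (x−vt)/(2√(Dt)) = (333 − 335.257)/6.844 = -0.3298; ½·erfc(-0.3298) = 0.6795.
C = 25.5 × 0.6795 = 17.3 mg/L.

17.3 mg/L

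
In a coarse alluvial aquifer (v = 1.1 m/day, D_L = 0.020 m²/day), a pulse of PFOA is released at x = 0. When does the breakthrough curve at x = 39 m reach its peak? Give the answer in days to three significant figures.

For the 1D instantaneous-source solution, setting ∂C/∂t = 0 at fixed x gives v²t² + 2Dt − x² = 0, so t = (√(D² + v²x²) − D)/v².
√(D² + v²x²) = √(0.020² + 1.1² × 39²) = 42.90; v² = 1.21.
t = (42.90 − 0.020)/1.21 = 35.4 days (vs. the pure-advection estimate x/v = 35.5 d).

35.4 days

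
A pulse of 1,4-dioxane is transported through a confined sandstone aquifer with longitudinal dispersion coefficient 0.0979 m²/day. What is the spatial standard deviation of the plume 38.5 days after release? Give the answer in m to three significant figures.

Dispersive spreading gives a Gaussian with σ² = 2Dt; advection only shifts the center.
σ = √(2 × 0.0979 × 38.5) = 2.75 m.

2.75 m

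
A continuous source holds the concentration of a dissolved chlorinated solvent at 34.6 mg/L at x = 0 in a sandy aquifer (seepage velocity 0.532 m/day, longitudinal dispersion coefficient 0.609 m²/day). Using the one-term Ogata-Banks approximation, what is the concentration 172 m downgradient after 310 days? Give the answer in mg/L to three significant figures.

For a continuous step input, C/C₀ ≈ ½·erfc((x−vt)/(2√(Dt))).
vt = 0.532 × 310 = 164.92 m and 2√(Dt) = 2√(0.609 × 310) = 27.48 m.
Argument (x−vt)/(2√(Dt)) = (172 − 164.92)/27.48 = 0.2576; ½·erfc(0.2576) = 0.3578.
C = 34.6 × 0.3578 = 12.4 mg/L.

12.4 mg/L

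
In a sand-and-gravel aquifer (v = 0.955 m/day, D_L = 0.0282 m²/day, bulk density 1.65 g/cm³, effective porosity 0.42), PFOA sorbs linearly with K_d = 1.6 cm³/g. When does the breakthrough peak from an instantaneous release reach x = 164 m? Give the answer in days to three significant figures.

1250 days

Retardation factor R = 1 + ρ_b·K_d/n = 1 + 1.65 × 1.6/0.42 = 7.286.
Sorption retards both mechanisms: v_R = v/R = 0.1311 m/day, D_R = D/R = 0.003870 m²/day.
Peak time from v_R²t² + 2D_R t − x² = 0: t = (√(D_R² + v_R²x²) − D_R)/v_R².
√(D_R² + v_R²x²) = √(0.003870² + 0.1311² × 164²) = 21.50; v_R² = 0.01719.
t = (21.50 − 0.003870)/0.01719 = 1250 days.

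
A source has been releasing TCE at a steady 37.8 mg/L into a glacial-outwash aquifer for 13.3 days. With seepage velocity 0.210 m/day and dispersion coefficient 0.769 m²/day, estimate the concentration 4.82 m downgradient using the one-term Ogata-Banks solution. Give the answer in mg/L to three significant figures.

12.4 mg/L

For a continuous step input, C/C₀ ≈ ½·erfc((x−vt)/(2√(Dt))).
vt = 0.210 × 13.3 = 2.793 m and 2√(Dt) = 2√(0.769 × 13.3) = 6.396 m.
Argument (x−vt)/(2√(Dt)) = (4.82 − 2.793)/6.396 = 0.3169; ½·erfc(0.3169) = 0.3270.
C = 37.8 × 0.3270 = 12.4 mg/L.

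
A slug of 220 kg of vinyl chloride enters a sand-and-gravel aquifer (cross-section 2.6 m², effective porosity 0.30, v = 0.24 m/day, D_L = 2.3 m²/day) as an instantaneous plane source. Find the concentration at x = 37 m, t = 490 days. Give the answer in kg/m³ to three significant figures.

For an instantaneous plane source, C(x,t) = M/(n_e·A·√(4πDt)) · exp(−(x−vt)²/(4Dt)), with n_e·A the pore (flow) area.
Plume center vt = 0.24 × 490 = 117.6 m, so the well at 37 m is 80.6 m upgradient of the peak.
√(4πDt) = 119.0 m, giving peak height M/(n_e·A·√(4πDt)) = 220/(0.30 × 2.6 × 119.0) = 2.370 kg/m³.
(x−vt)²/(4Dt) = (-80.6)²/(4 × 2.3 × 490) = 1.441; exp(−1.441) = 0.2367.
C = 2.370 × 0.2367 = 0.561 kg/m³.

0.561 kg/m³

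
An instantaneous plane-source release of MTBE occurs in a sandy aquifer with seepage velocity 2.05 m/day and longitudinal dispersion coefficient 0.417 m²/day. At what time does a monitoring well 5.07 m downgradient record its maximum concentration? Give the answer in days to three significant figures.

2.38 days

For the 1D instantaneous-source solution, setting ∂C/∂t = 0 at fixed x gives v²t² + 2Dt − x² = 0, so t = (√(D² + v²x²) − D)/v².
√(D² + v²x²) = √(0.417² + 2.05² × 5.07²) = 10.40; v² = 4.2025.
t = (10.40 − 0.417)/4.2025 = 2.38 days (vs. the pure-advection estimate x/v = 2.47 d).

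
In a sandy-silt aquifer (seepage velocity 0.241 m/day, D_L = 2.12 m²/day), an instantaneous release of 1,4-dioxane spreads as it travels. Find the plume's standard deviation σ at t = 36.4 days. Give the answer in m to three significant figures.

12.4 m

Dispersive spreading gives a Gaussian with σ² = 2Dt; advection only shifts the center.
σ = √(2 × 2.12 × 36.4) = 12.4 m.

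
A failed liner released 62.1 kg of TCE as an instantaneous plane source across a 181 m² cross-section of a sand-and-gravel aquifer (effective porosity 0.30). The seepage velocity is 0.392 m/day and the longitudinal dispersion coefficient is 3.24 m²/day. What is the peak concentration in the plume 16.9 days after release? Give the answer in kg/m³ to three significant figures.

The peak of an instantaneous 1D plume sits at x = vt; there the Gaussian factor is 1 and C_max = M/(n_e·A·√(4πDt)), where n_e·A is the pore area the mass is dissolved in.
√(4πDt) = √(4π × 3.24 × 16.9) = 26.23 m, so C_max = 62.1/(0.30 × 181 × 26.23) = 0.0436 kg/m³.

0.0436 kg/m³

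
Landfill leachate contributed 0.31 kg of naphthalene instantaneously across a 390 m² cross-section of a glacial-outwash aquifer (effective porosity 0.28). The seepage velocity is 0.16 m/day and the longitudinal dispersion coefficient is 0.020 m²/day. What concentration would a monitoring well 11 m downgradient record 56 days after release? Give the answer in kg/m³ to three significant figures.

0.000299 kg/m³

For an instantaneous plane source, C(x,t) = M/(n_e·A·√(4πDt)) · exp(−(x−vt)²/(4Dt)), with n_e·A the pore (flow) area.
Plume center vt = 0.16 × 56 = 8.96 m, so the well at 11 m is 2.04 m downgradient of the peak.
√(4πDt) = 3.752 m, giving peak height M/(n_e·A·√(4πDt)) = 0.31/(0.28 × 390 × 3.752) = 0.0007566 kg/m³.
(x−vt)²/(4Dt) = (2.04)²/(4 × 0.020 × 56) = 0.9289; exp(−0.9289) = 0.3950.
C = 0.0007566 × 0.3950 = 0.000299 kg/m³.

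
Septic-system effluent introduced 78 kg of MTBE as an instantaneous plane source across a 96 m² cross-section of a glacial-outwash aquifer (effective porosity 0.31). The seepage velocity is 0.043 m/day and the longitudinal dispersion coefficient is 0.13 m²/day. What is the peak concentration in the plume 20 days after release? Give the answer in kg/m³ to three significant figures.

0.459 kg/m³

The peak of an instantaneous 1D plume sits at x = vt; there the Gaussian factor is 1 and C_max = M/(n_e·A·√(4πDt)), where n_e·A is the pore area the mass is dissolved in.
√(4πDt) = √(4π × 0.13 × 20) = 5.716 m, so C_max = 78/(0.31 × 96 × 5.716) = 0.459 kg/m³.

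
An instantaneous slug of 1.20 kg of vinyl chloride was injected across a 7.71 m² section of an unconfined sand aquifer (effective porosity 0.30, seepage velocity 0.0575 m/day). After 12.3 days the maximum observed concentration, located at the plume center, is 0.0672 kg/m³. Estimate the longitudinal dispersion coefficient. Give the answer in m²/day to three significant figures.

0.386 m²/day

At the plume center C_max = M/(n_e·A·√(4πDt)), so D = M²/(4πt·(n_e·A·C_max)²).
n_e·A·C_max = 0.30 × 7.71 × 0.0672 = 0.1554 kg/m.
D = 1.20²/(4π × 12.3 × 0.1554²) = 0.386 m²/day.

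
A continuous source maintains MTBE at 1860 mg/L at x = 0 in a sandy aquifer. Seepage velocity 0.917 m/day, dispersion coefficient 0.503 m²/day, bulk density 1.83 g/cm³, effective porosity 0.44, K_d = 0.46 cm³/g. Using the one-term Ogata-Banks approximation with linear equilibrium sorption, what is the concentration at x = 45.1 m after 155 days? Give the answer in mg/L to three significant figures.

Retardation factor R = 1 + ρ_b·K_d/n = 1 + 1.83 × 0.46/0.44 = 2.913.
Sorption retards both mechanisms: v_R = v/R = 0.3148 m/day, D_R = D/R = 0.1727 m²/day.
v_R·t = 0.3148 × 155 = 48.794 m; 2√(D_R t) = 10.35 m; argument = (45.1 − 48.794)/10.35 = -0.3569.
C = C₀ × ½·erfc(-0.3569) = 1860 × 0.6931 = 1290 mg/L.

1290 mg/L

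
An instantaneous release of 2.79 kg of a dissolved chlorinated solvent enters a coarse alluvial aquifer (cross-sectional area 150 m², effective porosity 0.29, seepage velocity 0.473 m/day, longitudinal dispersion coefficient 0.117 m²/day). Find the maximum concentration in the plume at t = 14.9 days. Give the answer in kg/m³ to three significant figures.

The peak of an instantaneous 1D plume sits at x = vt; there the Gaussian factor is 1 and C_max = M/(n_e·A·√(4πDt)), where n_e·A is the pore area the mass is dissolved in.
√(4πDt) = √(4π × 0.117 × 14.9) = 4.680 m, so C_max = 2.79/(0.29 × 150 × 4.680) = 0.0137 kg/m³.

0.0137 kg/m³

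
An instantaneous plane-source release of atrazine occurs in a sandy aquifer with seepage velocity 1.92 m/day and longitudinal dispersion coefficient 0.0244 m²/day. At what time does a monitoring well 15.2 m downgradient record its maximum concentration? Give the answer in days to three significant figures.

For the 1D instantaneous-source solution, setting ∂C/∂t = 0 at fixed x gives v²t² + 2Dt − x² = 0, so t = (√(D² + v²x²) − D)/v².
√(D² + v²x²) = √(0.0244² + 1.92² × 15.2²) = 29.18; v² = 3.6864.
t = (29.18 − 0.0244)/3.6864 = 7.91 days (vs. the pure-advection estimate x/v = 7.92 d).

7.91 days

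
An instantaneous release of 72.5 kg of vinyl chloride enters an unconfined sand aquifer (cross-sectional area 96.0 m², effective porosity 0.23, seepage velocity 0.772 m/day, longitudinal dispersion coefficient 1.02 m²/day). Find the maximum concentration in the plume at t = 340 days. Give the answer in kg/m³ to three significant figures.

The peak of an instantaneous 1D plume sits at x = vt; there the Gaussian factor is 1 and C_max = M/(n_e·A·√(4πDt)), where n_e·A is the pore area the mass is dissolved in.
√(4πDt) = √(4π × 1.02 × 340) = 66.02 m, so C_max = 72.5/(0.23 × 96.0 × 66.02) = 0.0497 kg/m³.

0.0497 kg/m³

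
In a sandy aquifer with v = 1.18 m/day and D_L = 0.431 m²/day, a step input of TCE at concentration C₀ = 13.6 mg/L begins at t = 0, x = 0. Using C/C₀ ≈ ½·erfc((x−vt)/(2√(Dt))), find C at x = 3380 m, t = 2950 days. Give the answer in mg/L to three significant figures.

For a continuous step input, C/C₀ ≈ ½·erfc((x−vt)/(2√(Dt))).
vt = 1.18 × 2950 = 3481 m and 2√(Dt) = 2√(0.431 × 2950) = 71.31 m.
Argument (x−vt)/(2√(Dt)) = (3380 − 3481)/71.31 = -1.416; ½·erfc(-1.416) = 0.9774.
C = 13.6 × 0.9774 = 13.3 mg/L.

13.3 mg/L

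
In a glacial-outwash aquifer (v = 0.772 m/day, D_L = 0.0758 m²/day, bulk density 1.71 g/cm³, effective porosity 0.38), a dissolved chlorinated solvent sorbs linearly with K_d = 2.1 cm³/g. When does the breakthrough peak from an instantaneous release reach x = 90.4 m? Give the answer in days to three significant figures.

Retardation factor R = 1 + ρ_b·K_d/n = 1 + 1.71 × 2.1/0.38 = 10.45.
Sorption retards both mechanisms: v_R = v/R = 0.07388 m/day, D_R = D/R = 0.007254 m²/day.
Peak time from v_R²t² + 2D_R t − x² = 0: t = (√(D_R² + v_R²x²) − D_R)/v_R².
√(D_R² + v_R²x²) = √(0.007254² + 0.07388² × 90.4²) = 6.679; v_R² = 0.005458.
t = (6.679 − 0.007254)/0.005458 = 1220 days.

1220 days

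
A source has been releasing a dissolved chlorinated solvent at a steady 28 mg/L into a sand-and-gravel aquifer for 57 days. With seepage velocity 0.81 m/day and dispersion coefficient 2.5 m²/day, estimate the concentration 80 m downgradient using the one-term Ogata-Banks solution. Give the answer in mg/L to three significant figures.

0.631 mg/L

For a continuous step input, C/C₀ ≈ ½·erfc((x−vt)/(2√(Dt))).
vt = 0.81 × 57 = 46.17 m and 2√(Dt) = 2√(2.5 × 57) = 23.87 m.
Argument (x−vt)/(2√(Dt)) = (80 − 46.17)/23.87 = 1.417; ½·erfc(1.417) = 0.02254.
C = 28 × 0.02254 = 0.631 mg/L.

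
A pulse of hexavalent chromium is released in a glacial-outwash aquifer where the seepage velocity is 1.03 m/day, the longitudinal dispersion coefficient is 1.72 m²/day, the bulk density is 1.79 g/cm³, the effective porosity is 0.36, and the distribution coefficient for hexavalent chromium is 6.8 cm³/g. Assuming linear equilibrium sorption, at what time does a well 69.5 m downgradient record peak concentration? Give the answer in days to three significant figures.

2290 days

Retardation factor R = 1 + ρ_b·K_d/n = 1 + 1.79 × 6.8/0.36 = 34.81.
Sorption retards both mechanisms: v_R = v/R = 0.02959 m/day, D_R = D/R = 0.04941 m²/day.
Peak time from v_R²t² + 2D_R t − x² = 0: t = (√(D_R² + v_R²x²) − D_R)/v_R².
√(D_R² + v_R²x²) = √(0.04941² + 0.02959² × 69.5²) = 2.057; v_R² = 0.0008756.
t = (2.057 − 0.04941)/0.0008756 = 2290 days.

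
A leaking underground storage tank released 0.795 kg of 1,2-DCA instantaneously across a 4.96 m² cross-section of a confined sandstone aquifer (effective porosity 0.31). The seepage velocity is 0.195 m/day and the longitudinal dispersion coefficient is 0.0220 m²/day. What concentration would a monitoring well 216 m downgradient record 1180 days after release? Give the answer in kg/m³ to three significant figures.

For an instantaneous plane source, C(x,t) = M/(n_e·A·√(4πDt)) · exp(−(x−vt)²/(4Dt)), with n_e·A the pore (flow) area.
Plume center vt = 0.195 × 1180 = 230.1 m, so the well at 216 m is 14.1 m upgradient of the peak.
√(4πDt) = 18.06 m, giving peak height M/(n_e·A·√(4πDt)) = 0.795/(0.31 × 4.96 × 18.06) = 0.02863 kg/m³.
(x−vt)²/(4Dt) = (-14.1)²/(4 × 0.0220 × 1180) = 1.915; exp(−1.915) = 0.1473.
C = 0.02863 × 0.1473 = 0.00422 kg/m³.

0.00422 kg/m³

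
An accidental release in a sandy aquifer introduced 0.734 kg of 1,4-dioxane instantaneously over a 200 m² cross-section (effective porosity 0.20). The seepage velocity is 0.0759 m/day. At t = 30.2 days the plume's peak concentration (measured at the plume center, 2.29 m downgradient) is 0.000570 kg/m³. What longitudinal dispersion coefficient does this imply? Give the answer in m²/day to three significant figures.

2.73 m²/day

At the plume center C_max = M/(n_e·A·√(4πDt)), so D = M²/(4πt·(n_e·A·C_max)²).
n_e·A·C_max = 0.20 × 200 × 0.000570 = 0.02280 kg/m.
D = 0.734²/(4π × 30.2 × 0.02280²) = 2.73 m²/day.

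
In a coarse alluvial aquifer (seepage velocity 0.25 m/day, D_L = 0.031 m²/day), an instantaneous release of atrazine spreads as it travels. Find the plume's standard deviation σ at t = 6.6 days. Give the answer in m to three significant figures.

Dispersive spreading gives a Gaussian with σ² = 2Dt; advection only shifts the center.
σ = √(2 × 0.031 × 6.6) = 0.640 m.

0.640 m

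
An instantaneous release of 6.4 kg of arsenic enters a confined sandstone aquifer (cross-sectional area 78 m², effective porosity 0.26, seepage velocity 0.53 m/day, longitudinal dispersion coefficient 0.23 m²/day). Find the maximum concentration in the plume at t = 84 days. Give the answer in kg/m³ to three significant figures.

0.0203 kg/m³

The peak of an instantaneous 1D plume sits at x = vt; there the Gaussian factor is 1 and C_max = M/(n_e·A·√(4πDt)), where n_e·A is the pore area the mass is dissolved in.
√(4πDt) = √(4π × 0.23 × 84) = 15.58 m, so C_max = 6.4/(0.26 × 78 × 15.58) = 0.0203 kg/m³.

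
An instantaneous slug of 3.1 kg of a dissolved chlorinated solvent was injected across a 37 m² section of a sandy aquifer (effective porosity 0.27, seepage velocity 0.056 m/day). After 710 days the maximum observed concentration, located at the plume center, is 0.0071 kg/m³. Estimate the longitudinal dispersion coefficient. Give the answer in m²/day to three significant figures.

At the plume center C_max = M/(n_e·A·√(4πDt)), so D = M²/(4πt·(n_e·A·C_max)²).
n_e·A·C_max = 0.27 × 37 × 0.0071 = 0.07093 kg/m.
D = 3.1²/(4π × 710 × 0.07093²) = 0.214 m²/day.

0.214 m²/day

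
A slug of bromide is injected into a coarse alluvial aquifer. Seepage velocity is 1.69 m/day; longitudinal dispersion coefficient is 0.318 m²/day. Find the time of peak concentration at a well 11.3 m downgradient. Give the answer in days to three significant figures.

6.58 days

For the 1D instantaneous-source solution, setting ∂C/∂t = 0 at fixed x gives v²t² + 2Dt − x² = 0, so t = (√(D² + v²x²) − D)/v².
√(D² + v²x²) = √(0.318² + 1.69² × 11.3²) = 19.10; v² = 2.8561.
t = (19.10 − 0.318)/2.8561 = 6.58 days (vs. the pure-advection estimate x/v = 6.69 d).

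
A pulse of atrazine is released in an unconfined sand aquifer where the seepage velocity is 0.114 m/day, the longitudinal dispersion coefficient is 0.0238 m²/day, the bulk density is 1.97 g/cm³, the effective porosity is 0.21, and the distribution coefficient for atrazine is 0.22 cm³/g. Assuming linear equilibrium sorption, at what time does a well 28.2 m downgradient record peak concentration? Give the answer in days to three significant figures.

752 days

Retardation factor R = 1 + ρ_b·K_d/n = 1 + 1.97 × 0.22/0.21 = 3.064.
Sorption retards both mechanisms: v_R = v/R = 0.03721 m/day, D_R = D/R = 0.007768 m²/day.
Peak time from v_R²t² + 2D_R t − x² = 0: t = (√(D_R² + v_R²x²) − D_R)/v_R².
√(D_R² + v_R²x²) = √(0.007768² + 0.03721² × 28.2²) = 1.049; v_R² = 0.001385.
t = (1.049 − 0.007768)/0.001385 = 752 days.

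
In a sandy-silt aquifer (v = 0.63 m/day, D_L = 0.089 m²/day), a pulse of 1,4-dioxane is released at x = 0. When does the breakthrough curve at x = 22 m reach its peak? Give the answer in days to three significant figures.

For the 1D instantaneous-source solution, setting ∂C/∂t = 0 at fixed x gives v²t² + 2Dt − x² = 0, so t = (√(D² + v²x²) − D)/v².
√(D² + v²x²) = √(0.089² + 0.63² × 22²) = 13.86; v² = 0.3969.
t = (13.86 − 0.089)/0.3969 = 34.7 days (vs. the pure-advection estimate x/v = 34.9 d).

34.7 days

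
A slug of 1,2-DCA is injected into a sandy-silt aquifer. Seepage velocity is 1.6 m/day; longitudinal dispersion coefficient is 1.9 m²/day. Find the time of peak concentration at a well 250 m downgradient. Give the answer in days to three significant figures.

156 days

For the 1D instantaneous-source solution, setting ∂C/∂t = 0 at fixed x gives v²t² + 2Dt − x² = 0, so t = (√(D² + v²x²) − D)/v².
√(D² + v²x²) = √(1.9² + 1.6² × 250²) = 400.0; v² = 2.56.
t = (400.0 − 1.9)/2.56 = 156 days (vs. the pure-advection estimate x/v = 156 d).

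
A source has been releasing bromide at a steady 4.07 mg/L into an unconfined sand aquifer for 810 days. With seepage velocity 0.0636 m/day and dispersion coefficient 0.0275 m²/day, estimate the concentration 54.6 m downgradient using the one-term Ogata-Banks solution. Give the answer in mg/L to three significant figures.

1.31 mg/L

For a continuous step input, C/C₀ ≈ ½·erfc((x−vt)/(2√(Dt))).
vt = 0.0636 × 810 = 51.516 m and 2√(Dt) = 2√(0.0275 × 810) = 9.439 m.
Argument (x−vt)/(2√(Dt)) = (54.6 − 51.516)/9.439 = 0.3267; ½·erfc(0.3267) = 0.3220.
C = 4.07 × 0.3220 = 1.31 mg/L.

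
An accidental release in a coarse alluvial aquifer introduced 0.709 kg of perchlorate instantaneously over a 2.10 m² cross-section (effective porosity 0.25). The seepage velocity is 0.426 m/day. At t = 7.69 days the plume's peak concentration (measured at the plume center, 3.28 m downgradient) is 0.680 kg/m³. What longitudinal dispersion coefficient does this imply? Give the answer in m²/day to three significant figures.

At the plume center C_max = M/(n_e·A·√(4πDt)), so D = M²/(4πt·(n_e·A·C_max)²).
n_e·A·C_max = 0.25 × 2.10 × 0.680 = 0.3570 kg/m.
D = 0.709²/(4π × 7.69 × 0.3570²) = 0.0408 m²/day.

0.0408 m²/day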